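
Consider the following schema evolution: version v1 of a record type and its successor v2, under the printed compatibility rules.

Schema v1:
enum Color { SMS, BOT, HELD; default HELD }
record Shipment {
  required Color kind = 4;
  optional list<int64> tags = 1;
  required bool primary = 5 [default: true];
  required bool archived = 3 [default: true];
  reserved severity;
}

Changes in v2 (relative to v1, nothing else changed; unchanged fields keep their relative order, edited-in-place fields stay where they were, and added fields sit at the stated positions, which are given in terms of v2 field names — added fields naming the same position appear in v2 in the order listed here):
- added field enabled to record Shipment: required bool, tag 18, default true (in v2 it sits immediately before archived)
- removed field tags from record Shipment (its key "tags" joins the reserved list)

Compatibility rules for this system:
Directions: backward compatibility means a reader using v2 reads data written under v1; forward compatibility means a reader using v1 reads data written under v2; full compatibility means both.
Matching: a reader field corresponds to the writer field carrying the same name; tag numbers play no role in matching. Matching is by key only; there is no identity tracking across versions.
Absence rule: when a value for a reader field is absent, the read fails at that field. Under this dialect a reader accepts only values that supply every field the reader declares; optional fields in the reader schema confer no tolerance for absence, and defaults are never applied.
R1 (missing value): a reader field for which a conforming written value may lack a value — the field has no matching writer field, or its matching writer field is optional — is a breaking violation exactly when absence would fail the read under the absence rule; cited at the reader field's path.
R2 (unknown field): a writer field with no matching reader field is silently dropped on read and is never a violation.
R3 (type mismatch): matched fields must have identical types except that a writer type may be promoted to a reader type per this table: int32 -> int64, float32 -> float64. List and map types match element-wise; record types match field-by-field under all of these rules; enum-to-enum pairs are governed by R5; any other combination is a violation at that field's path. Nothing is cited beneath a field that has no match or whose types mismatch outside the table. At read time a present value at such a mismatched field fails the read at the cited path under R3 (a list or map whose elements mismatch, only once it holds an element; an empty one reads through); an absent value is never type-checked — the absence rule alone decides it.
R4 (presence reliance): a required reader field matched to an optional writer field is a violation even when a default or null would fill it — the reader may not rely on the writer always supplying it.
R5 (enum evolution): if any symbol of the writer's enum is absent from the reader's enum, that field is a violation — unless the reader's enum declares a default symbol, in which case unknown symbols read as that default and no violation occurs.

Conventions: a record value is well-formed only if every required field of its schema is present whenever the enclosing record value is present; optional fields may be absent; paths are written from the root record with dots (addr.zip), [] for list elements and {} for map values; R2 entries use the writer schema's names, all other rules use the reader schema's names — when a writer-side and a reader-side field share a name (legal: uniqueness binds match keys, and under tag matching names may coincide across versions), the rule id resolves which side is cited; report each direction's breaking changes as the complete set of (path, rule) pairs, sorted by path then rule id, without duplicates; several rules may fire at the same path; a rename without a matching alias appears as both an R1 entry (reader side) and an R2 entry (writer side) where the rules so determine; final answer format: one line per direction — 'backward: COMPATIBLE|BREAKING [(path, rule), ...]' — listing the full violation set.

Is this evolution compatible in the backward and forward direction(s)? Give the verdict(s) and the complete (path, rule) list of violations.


backward: BREAKING [(enabled, R1)]; forward: BREAKING [(tags, R1)]

in Shipment below, arrows point writer -> reader
checking backward for Shipment: reader v2 against writer v1:
  kind <- kind (Color -> Color, writer required)
  primary <- primary (bool -> bool, writer required)
  enabled: no writer-side match
  archived <- archived (bool -> bool, writer required)
  writer field tags has no reader counterpart
  breaking: (enabled, R1)
  => backward: BREAKING (1)
checking forward for Shipment: reader v1 against writer v2:
  kind <- kind (Color -> Color, writer required)
  tags: no writer-side match
  primary <- primary (bool -> bool, writer required)
  archived <- archived (bool -> bool, writer required)
  writer field enabled has no reader counterpart
  breaking: (tags, R1)
  => forward: BREAKING (1)


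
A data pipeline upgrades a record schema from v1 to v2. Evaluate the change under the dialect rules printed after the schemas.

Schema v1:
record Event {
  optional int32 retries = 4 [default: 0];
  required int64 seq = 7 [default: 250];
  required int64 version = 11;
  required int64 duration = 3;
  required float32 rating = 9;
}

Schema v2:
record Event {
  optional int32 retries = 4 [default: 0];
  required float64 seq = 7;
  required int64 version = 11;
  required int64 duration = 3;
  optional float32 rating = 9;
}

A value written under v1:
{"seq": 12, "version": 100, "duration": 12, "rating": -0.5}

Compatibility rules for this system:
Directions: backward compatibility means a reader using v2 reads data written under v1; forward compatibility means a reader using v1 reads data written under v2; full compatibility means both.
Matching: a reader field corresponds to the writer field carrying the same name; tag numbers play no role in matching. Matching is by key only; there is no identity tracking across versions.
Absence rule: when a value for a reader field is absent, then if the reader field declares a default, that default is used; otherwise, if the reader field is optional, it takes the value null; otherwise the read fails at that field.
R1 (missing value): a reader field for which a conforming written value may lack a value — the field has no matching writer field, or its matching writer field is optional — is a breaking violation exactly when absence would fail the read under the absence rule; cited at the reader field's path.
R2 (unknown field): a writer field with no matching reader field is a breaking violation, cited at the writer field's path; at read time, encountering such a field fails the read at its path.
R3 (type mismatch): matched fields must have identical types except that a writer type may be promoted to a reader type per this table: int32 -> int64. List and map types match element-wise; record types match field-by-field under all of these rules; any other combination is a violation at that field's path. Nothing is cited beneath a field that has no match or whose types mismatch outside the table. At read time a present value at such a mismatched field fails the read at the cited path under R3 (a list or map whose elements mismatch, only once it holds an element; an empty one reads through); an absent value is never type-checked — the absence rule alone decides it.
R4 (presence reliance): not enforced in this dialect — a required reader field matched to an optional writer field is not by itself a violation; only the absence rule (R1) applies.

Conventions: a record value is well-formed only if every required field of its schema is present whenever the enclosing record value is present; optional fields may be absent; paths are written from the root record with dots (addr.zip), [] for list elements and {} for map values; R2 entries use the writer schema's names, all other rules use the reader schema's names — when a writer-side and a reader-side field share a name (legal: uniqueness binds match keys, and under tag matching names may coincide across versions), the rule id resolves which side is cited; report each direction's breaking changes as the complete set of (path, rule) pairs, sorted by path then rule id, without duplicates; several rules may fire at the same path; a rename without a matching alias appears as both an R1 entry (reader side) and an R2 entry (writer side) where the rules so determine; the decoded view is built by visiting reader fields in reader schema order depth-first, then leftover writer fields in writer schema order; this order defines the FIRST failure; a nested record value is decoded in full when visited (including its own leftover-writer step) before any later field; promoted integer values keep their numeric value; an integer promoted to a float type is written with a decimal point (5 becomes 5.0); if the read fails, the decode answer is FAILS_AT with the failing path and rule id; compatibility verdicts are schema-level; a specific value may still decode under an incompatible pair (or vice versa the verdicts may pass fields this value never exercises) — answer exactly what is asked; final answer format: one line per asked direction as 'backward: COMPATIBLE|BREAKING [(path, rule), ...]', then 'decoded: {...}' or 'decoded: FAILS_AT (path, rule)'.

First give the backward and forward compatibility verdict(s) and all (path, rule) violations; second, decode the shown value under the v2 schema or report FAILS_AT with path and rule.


backward: BREAKING [(seq, R3)]; forward: BREAKING [(rating, R1), (seq, R3)]; decoded: FAILS_AT (seq, R3)

arrows below run writer -> reader for Event
backward on Event — v2 reading data written by v1:
  writer optional, int32 -> int32: reader retries maps from writer retries
  writer required, int64 -> float64: reader seq maps from writer seq
  writer required, int64 -> int64: reader version maps from writer version
  writer required, int64 -> int64: reader duration maps from writer duration
  writer required, float32 -> float32: reader rating maps from writer rating
  violation R3 at seq
  => backward verdict for Event: BREAKING, 1 violation(s)
forward on Event — v1 reading data written by v2:
  writer optional, int32 -> int32: reader retries maps from writer retries
  writer required, float64 -> int64: reader seq maps from writer seq
  writer required, int64 -> int64: reader version maps from writer version
  writer required, int64 -> int64: reader duration maps from writer duration
  writer optional, float32 -> float32: reader rating maps from writer rating
  violation R1 at rating
  violation R3 at seq
  => forward verdict for Event: BREAKING, 2 violation(s)
decode walk for Event under reader schema v2:
  retries := 0 (absent -> default)
  read fails at seq under R3
  => FAILS_AT (seq, R3)


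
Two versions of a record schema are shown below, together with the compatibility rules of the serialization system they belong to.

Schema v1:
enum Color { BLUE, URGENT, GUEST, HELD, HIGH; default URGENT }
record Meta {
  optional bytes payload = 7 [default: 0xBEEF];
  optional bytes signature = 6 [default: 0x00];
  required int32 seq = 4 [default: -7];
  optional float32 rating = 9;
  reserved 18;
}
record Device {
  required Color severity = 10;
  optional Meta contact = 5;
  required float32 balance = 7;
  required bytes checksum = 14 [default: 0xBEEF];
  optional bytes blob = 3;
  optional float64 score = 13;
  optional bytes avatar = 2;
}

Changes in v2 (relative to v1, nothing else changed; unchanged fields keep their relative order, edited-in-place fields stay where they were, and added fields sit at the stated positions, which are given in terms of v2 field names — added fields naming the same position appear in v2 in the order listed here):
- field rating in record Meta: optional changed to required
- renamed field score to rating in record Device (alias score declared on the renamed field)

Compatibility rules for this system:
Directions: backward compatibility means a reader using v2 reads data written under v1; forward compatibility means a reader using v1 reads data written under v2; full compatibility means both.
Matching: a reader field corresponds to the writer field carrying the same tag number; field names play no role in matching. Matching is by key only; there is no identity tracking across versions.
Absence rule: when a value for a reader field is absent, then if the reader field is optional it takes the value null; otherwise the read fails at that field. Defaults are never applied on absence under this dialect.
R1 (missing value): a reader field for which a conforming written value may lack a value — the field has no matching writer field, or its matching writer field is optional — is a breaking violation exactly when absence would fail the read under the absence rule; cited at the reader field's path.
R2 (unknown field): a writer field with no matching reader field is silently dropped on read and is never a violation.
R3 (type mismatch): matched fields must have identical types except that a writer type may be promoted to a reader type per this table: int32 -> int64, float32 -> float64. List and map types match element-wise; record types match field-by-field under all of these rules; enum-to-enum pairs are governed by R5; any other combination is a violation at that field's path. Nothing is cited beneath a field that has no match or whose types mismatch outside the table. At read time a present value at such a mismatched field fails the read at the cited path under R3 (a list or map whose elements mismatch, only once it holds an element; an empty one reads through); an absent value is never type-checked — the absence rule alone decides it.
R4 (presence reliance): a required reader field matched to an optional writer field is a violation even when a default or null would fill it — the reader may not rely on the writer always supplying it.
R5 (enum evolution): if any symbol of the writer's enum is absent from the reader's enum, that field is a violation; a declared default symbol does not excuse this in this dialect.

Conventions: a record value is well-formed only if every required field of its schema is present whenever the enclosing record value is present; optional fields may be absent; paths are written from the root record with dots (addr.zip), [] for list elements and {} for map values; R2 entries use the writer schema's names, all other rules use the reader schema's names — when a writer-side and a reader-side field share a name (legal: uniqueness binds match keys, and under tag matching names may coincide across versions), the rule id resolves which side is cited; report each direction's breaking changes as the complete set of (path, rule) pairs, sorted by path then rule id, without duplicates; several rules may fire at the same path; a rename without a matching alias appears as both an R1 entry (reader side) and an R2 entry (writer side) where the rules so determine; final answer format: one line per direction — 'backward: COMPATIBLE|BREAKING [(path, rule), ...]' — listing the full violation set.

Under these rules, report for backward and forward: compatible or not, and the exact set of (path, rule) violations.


arrows below run writer -> reader for Device
backward on Device — v2 reading data written by v1:
  severity: Color -> Color, writer required; from severity
  contact: Meta -> Meta, writer optional; from contact
  balance: float32 -> float32, writer required; from balance
  checksum: bytes -> bytes, writer required; from checksum
  blob: bytes -> bytes, writer optional; from blob
  rating: float64 -> float64, writer optional; from score
  avatar: bytes -> bytes, writer optional; from avatar
  contact.payload: bytes -> bytes, writer optional; from contact.payload
  contact.signature: bytes -> bytes, writer optional; from contact.signature
  contact.seq: int32 -> int32, writer required; from contact.seq
  contact.rating: float32 -> float32, writer optional; from contact.rating
  breaking: (contact.rating, R1)
  breaking: (contact.rating, R4)
  backward on Device therefore BREAKING (2)
forward on Device — v1 reading data written by v2:
  severity: Color -> Color, writer required; from severity
  contact: Meta -> Meta, writer optional; from contact
  balance: float32 -> float32, writer required; from balance
  checksum: bytes -> bytes, writer required; from checksum
  blob: bytes -> bytes, writer optional; from blob
  score: float64 -> float64, writer optional; from rating
  avatar: bytes -> bytes, writer optional; from avatar
  contact.payload: bytes -> bytes, writer optional; from contact.payload
  contact.signature: bytes -> bytes, writer optional; from contact.signature
  contact.seq: int32 -> int32, writer required; from contact.seq
  contact.rating: float32 -> float32, writer required; from contact.rating
  nothing fires on Device: forward is COMPATIBLE

backward: BREAKING [(contact.rating, R1), (contact.rating, R4)]; forward: COMPATIBLE []


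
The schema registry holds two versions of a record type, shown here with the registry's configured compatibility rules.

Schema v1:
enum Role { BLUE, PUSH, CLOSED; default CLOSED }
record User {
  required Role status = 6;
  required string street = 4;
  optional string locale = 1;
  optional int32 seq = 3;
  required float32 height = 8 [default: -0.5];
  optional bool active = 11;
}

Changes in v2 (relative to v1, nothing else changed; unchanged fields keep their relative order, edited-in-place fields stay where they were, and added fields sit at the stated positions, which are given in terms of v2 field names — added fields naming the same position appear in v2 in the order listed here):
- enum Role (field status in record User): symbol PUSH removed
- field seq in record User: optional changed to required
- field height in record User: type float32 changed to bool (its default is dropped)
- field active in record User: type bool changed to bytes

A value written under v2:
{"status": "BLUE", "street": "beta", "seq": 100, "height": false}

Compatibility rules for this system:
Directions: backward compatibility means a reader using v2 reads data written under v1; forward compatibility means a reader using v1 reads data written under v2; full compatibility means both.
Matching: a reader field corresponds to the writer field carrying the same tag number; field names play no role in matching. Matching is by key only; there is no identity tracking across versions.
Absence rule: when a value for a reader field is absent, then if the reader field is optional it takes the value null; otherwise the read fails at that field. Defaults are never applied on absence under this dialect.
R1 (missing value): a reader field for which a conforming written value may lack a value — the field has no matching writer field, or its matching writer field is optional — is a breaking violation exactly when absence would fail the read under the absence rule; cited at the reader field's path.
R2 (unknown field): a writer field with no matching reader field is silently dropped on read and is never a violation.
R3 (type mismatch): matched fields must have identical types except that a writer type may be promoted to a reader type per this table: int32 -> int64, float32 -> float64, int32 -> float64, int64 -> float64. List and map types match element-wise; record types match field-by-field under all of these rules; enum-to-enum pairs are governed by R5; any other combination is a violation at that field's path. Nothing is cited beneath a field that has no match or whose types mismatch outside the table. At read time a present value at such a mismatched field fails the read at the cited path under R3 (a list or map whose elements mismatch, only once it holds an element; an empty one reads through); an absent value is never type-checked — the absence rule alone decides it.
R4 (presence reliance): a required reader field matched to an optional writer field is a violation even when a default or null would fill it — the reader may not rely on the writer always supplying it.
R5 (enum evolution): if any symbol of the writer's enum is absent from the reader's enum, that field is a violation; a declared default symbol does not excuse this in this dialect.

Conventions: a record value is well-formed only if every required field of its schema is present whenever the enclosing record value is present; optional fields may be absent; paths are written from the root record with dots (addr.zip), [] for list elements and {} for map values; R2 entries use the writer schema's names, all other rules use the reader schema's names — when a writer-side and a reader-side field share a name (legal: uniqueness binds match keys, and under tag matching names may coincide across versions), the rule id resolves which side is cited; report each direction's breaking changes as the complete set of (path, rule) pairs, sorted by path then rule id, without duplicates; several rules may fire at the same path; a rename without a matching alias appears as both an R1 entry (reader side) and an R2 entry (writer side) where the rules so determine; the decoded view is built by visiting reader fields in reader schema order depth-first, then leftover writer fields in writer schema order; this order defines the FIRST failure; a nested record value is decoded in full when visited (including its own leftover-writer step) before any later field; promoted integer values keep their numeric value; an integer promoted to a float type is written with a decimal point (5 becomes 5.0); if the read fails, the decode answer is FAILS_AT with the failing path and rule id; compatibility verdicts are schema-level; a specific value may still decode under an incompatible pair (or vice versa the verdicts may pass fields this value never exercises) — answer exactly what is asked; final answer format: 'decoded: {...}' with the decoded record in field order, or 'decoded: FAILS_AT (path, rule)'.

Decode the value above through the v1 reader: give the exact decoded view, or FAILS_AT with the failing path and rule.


in User below, arrows point writer -> reader
decoding the User value with the v1 reader:
  status := "BLUE"
  street := "beta"
  locale := null (absent, optional -> null)
  seq := 100
  read fails at height under R3
  => FAILS_AT (height, R3)
remaining User differences; none change what is asked:
  enum Role (field status in record User): symbol PUSH removed -> shifts the User verdicts, not this decode
  field seq in record User: optional changed to required -> shifts the User verdicts, not this decode
  field active in record User: type bool changed to bytes -> shifts the User verdicts, not this decode

decoded: FAILS_AT (height, R3)


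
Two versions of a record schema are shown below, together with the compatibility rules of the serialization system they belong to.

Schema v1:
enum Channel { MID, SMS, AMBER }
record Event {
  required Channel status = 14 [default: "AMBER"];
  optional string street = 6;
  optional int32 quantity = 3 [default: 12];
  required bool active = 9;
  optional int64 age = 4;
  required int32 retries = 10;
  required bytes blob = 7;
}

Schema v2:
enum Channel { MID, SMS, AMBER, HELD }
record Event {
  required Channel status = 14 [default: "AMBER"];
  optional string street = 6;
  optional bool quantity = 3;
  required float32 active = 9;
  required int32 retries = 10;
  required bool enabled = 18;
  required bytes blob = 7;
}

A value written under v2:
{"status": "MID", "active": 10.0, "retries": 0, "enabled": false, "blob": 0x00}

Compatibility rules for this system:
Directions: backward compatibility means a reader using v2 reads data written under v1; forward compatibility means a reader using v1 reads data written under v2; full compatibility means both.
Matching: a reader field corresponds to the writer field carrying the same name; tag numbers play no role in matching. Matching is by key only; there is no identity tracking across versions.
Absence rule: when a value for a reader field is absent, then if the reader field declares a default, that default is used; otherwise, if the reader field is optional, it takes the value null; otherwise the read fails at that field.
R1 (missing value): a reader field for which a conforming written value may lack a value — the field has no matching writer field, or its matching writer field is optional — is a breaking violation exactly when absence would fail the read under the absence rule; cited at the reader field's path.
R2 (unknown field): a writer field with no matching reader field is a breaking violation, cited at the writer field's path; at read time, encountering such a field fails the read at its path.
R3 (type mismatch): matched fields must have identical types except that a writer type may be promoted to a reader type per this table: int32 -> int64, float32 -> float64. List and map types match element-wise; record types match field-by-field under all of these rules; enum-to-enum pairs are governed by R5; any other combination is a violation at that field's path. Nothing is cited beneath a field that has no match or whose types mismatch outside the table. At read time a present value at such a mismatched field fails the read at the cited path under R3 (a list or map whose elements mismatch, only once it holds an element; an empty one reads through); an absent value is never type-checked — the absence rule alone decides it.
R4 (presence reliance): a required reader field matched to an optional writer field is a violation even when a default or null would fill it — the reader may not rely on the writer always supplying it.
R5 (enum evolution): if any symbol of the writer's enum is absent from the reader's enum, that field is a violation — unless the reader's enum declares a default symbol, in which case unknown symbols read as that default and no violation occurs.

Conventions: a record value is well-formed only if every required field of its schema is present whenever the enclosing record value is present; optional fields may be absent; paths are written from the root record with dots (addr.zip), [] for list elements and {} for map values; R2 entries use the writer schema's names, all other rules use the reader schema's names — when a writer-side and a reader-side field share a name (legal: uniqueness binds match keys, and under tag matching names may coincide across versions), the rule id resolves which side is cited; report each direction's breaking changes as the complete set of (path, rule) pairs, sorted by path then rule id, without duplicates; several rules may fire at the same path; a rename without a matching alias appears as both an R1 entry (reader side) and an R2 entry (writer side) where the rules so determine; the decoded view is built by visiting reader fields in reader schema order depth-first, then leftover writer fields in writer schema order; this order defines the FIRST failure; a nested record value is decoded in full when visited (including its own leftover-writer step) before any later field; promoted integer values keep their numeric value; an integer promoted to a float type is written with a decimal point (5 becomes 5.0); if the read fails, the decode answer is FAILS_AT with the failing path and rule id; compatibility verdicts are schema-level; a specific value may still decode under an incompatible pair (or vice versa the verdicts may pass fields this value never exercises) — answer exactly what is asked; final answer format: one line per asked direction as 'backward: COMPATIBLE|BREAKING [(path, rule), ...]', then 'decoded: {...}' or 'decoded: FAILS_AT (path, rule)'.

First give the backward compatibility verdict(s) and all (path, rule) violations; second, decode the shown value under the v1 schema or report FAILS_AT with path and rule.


in Event below, arrows point writer -> reader
backward on Event — v2 reading data written by v1:
  writer required, Channel -> Channel: reader status maps from writer status
  writer optional, string -> string: reader street maps from writer street
  writer optional, int32 -> bool: reader quantity maps from writer quantity
  writer required, bool -> float32: reader active maps from writer active
  writer required, int32 -> int32: reader retries maps from writer retries
  enabled has no writer counterpart
  writer required, bytes -> bytes: reader blob maps from writer blob
  writer field age has no reader counterpart
  breaking: (active, R3)
  breaking: (age, R2)
  breaking: (enabled, R1)
  breaking: (quantity, R3)
  backward on Event therefore BREAKING (4)
decoding the Event value with the v1 reader:
  status := "MID"
  street := null (absent, optional -> null)
  quantity := 12 (absent -> default)
  read fails at active under R3
  => FAILS_AT (active, R3)
diffs on Event not affecting the asked answer:
  enum Channel (field status in record Event): symbol HELD added -> fires only in the forward direction of Event, which is not asked here

backward: BREAKING [(active, R3), (age, R2), (enabled, R1), (quantity, R3)]; decoded: FAILS_AT (active, R3)


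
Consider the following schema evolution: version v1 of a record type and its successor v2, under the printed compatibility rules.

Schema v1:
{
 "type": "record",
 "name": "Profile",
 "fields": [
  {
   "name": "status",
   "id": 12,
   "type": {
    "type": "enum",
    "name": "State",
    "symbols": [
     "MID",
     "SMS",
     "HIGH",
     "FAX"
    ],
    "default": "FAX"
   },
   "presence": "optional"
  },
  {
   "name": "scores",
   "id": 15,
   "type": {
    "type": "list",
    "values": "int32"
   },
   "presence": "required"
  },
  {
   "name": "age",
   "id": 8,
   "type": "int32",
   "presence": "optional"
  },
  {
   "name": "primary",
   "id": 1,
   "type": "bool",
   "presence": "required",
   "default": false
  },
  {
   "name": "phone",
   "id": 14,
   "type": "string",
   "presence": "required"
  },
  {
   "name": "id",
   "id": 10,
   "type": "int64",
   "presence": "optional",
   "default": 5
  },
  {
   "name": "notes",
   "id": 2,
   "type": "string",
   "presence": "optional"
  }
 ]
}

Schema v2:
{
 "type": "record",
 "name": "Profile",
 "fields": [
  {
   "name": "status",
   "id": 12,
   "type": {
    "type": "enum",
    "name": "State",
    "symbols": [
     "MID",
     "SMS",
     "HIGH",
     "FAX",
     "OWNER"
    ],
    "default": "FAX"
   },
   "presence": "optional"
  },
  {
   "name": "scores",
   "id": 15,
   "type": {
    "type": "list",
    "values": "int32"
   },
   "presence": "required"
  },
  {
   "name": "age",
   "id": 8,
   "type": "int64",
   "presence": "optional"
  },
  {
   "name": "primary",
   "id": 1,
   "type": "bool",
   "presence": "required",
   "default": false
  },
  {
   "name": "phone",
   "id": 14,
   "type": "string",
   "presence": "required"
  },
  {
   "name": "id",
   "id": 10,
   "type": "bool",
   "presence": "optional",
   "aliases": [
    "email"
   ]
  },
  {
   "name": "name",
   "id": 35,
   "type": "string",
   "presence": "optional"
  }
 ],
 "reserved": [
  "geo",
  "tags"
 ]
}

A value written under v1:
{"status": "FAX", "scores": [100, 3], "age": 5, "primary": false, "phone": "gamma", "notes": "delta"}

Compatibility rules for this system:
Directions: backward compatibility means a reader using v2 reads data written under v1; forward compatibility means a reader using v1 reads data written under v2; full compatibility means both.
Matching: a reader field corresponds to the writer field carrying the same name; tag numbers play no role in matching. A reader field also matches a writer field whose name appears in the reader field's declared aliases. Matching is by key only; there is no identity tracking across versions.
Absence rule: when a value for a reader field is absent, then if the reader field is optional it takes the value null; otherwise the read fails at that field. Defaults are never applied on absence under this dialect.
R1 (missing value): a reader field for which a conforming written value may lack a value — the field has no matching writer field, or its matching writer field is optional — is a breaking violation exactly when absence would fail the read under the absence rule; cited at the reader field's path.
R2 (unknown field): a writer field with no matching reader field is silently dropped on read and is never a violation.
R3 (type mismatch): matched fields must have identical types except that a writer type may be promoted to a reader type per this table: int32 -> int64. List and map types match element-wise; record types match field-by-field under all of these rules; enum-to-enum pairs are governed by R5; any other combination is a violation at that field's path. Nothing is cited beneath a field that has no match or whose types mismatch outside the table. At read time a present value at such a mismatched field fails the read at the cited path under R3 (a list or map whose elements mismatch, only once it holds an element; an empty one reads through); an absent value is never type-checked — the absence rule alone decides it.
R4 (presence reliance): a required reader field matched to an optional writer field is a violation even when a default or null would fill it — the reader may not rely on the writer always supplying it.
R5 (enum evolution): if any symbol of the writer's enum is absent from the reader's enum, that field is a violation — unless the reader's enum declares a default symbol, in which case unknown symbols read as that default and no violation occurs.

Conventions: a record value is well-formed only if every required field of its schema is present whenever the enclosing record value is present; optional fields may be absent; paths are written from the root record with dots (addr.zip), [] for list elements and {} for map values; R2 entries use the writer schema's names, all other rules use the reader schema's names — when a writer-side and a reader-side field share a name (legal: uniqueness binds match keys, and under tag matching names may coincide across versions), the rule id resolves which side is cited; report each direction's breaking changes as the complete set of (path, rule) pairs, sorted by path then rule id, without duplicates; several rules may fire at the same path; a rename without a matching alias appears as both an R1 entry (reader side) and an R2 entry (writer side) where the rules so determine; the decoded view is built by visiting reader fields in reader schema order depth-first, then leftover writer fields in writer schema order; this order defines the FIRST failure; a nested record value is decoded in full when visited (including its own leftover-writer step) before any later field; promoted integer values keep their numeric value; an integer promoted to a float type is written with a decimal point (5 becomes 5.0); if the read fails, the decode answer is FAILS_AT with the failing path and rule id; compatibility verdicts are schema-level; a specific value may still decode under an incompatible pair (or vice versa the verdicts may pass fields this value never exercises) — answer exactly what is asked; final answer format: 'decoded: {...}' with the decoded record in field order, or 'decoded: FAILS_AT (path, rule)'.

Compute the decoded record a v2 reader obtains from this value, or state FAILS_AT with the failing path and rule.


arrows below run writer -> reader for Profile
decoding the Profile value with the v2 reader:
  status := "FAX"
  scores := [100, 3]
  age := 5 (int32 -> int64)
  primary := false
  phone := "gamma"
  id := null (absent, optional -> null)
  name := null (absent, optional -> null)
  writer notes: unknown -> dropped
  => decoded: {"status": "FAX", "scores": [100, 3], "age": 5, "primary": false, "phone": "gamma", "id": null, "name": null}
checking off the Profile differences that do not matter here:
  field age in record Profile: type int32 changed to int64 -> shifts the Profile verdicts, not this decode
  enum State (field status in record Profile): symbol OWNER added -> triggers nothing under the printed rules; the Profile answer is the same either way
  field id in record Profile: type int64 changed to bool (its default is dropped) -> shifts the Profile verdicts, not this decode

decoded: {"status": "FAX", "scores": [100, 3], "age": 5, "primary": false, "phone": "gamma", "id": null, "name": null}


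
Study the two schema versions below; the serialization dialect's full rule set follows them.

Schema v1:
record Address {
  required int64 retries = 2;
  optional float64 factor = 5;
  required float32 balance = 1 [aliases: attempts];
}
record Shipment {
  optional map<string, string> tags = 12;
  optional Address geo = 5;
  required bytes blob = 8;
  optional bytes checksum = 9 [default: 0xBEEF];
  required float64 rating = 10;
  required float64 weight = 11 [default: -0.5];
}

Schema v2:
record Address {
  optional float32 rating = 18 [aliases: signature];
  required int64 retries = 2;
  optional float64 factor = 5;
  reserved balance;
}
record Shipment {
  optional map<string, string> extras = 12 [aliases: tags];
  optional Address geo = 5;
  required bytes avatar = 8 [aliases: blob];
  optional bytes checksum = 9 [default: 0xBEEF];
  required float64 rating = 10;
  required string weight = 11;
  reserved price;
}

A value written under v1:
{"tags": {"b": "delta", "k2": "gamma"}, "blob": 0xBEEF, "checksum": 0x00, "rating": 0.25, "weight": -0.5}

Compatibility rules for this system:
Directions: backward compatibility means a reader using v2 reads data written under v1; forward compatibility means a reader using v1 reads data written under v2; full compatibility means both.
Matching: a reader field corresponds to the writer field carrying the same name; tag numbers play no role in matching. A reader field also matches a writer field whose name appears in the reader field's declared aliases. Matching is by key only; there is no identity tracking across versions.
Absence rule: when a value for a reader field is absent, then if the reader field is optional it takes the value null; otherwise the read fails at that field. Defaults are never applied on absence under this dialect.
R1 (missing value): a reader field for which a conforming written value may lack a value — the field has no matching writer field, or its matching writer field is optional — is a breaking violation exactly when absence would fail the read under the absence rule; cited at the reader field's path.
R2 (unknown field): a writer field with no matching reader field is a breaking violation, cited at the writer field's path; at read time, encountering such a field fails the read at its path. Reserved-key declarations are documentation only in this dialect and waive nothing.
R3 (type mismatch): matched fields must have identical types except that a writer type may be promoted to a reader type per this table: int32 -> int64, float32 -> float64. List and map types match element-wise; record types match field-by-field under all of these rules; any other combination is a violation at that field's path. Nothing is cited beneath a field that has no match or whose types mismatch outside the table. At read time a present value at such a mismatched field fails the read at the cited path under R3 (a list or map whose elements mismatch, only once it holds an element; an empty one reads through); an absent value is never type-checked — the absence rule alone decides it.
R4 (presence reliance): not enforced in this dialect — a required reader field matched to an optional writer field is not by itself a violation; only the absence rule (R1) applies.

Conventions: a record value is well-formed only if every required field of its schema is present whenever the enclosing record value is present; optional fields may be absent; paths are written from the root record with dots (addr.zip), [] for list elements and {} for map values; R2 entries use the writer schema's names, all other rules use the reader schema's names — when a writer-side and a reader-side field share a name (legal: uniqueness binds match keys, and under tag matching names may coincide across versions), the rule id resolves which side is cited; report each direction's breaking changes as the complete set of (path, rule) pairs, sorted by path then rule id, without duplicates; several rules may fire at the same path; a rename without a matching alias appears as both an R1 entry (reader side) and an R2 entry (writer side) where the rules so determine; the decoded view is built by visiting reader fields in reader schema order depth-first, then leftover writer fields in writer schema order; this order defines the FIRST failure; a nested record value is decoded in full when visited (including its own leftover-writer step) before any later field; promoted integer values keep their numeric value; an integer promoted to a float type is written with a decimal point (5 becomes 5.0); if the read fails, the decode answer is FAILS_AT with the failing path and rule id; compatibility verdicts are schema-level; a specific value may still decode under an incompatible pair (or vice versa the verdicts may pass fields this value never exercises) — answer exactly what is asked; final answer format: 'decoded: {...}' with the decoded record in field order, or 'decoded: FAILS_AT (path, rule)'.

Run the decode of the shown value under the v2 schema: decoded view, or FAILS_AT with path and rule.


each type pair in Shipment: writer, then reader
decode (reader v2):
  extras := {"b": "delta", "k2": "gamma"} (from writer tags)
  geo := null (not supplied -> null)
  avatar := 0xBEEF (from writer blob)
  checksum := 0x00
  rating := 0.25
  read fails at weight under R3
  => FAILS_AT (weight, R3)
the rest of the Shipment diff is inert for this question:
  removed field balance from record Address (its key "balance" joins the reserved list) -> changes Shipment's schema-level verdicts only — the decode of this value is the same
  renamed field blob to avatar in record Shipment (alias blob declared on the renamed field) -> changes Shipment's schema-level verdicts only — the decode of this value is the same
  added field rating to record Address: optional float32, tag 18 (in v2 it sits immediately before retries) -> changes Shipment's schema-level verdicts only — the decode of this value is the same
  renamed field tags to extras in record Shipment (alias tags declared on the renamed field) -> changes Shipment's schema-level verdicts only — the decode of this value is the same

decoded: FAILS_AT (weight, R3)
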